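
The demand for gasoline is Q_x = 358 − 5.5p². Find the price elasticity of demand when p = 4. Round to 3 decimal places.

At p = 4, Q_x = 270.
dQ_x/dp = −2·5.5·p = −44.
Point elasticity E = (dQ_x/dp)·(p/Q_x) = -44 × 4/270 ≈ -0.652.
|E| < 1, so demand is inelastic at this price.

-0.652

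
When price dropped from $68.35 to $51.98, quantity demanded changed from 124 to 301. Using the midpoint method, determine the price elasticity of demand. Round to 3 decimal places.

-3.061

%ΔQ = (301 − 124)/[(124 + 301)/2] = 177/212.5 ≈ 0.8329.
%Δp = (51.98 − 68.35)/[(68.35 + 51.98)/2] = -16.37/60.165 ≈ -0.2721.
Arc elasticity E = %ΔQ/%Δp ≈ 0.8329/-0.2721 ≈ -3.061.
|E| > 1: demand is elastic over this range.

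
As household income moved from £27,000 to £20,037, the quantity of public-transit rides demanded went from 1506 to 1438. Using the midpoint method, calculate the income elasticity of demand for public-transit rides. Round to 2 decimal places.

%ΔQ = (1438 − 1506)/[(1506+1438)/2] = -68/1472 ≈ -0.0462.
%ΔM = (20,037 − 27,000)/[(27,000+20,037)/2] = -6963/23518.5 ≈ -0.2961.
E_I = %ΔQ/%ΔM ≈ 0.16.
E_I ∈ (0,1): normal good (necessity).

0.16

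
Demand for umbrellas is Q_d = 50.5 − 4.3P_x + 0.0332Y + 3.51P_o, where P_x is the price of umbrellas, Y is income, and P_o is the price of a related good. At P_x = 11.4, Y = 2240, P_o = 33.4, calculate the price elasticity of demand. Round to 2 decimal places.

-0.25

First evaluate Q_d: 50.5 − 4.3(11.4) + 0.0332(2240) + 3.51(33.4) = 50.5 − 49.02 + 74.368 + 117.234 = 193.082.
∂Q_d/∂P_x = −4.3, so E_p = (−4.3)·(11.4/193.082) ≈ -0.25.
|E_p| < 1: demand is inelastic.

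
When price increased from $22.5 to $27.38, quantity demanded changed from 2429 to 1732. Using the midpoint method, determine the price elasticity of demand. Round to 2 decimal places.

-1.71

%ΔQ = (1732 − 2429)/[(2429 + 1732)/2] = -697/2080.5 ≈ -0.3350.
%Δp = (27.38 − 22.5)/[(22.5 + 27.38)/2] = 4.88/24.94 ≈ 0.1957.
Arc elasticity E = %ΔQ/%Δp ≈ -0.3350/0.1957 ≈ -1.71.
|E| > 1: demand is elastic over this range.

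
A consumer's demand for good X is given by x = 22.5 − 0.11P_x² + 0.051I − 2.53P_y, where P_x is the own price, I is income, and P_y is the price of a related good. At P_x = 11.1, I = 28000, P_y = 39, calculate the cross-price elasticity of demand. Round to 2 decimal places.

-0.07

First evaluate x: 22.5 − 0.11(11.1)² + 0.051(28000) − 2.53(39) = 22.5 − 13.5531 + 1428 − 98.67 = 1338.2769.
∂x/∂P_y = −2.53, so E_xy = -2.53·(39/1338.2769) ≈ -0.07.
E_xy < 0: the goods are complements.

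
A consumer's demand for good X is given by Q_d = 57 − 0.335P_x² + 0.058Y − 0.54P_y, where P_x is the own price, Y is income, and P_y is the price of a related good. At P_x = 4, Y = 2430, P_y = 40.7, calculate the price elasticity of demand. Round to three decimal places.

-0.063

Q_d = 57 − 0.335(4)² + 0.058(2430) − 0.54(40.7) = 57 − 5.36 + 140.94 − 21.978 = 170.602.
∂Q_d/∂P_x = −2·0.335·P_x = -2.68, so E_p = -2.68·(4/170.602) ≈ -0.063.
|E_p| < 1: demand is inelastic.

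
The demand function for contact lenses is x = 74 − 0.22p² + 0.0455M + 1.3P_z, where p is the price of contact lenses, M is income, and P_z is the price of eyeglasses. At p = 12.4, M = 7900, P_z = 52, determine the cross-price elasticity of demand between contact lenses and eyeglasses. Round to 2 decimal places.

0.14

Substituting, x = 74 − 0.22(12.4)² + 0.0455(7900) + 1.3(52) = 74 − 33.8272 + 359.45 + 67.6 = 467.2228.
∂x/∂P_z = +1.3, so E_xy = 1.3·(52/467.2228) ≈ 0.14.
E_xy > 0: the goods are substitutes.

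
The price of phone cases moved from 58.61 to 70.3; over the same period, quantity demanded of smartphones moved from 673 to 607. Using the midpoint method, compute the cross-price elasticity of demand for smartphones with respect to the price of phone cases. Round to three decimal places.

-0.569

%ΔQ_x = (607 − 673)/[(673+607)/2] = -66/640 ≈ -0.1031.
%ΔP_y = (70.3 − 58.61)/[(58.61+70.3)/2] ≈ 0.1814.
E_xy = -0.1031/0.1814 ≈ -0.569.
E_xy < 0, so smartphones and phone cases are complements.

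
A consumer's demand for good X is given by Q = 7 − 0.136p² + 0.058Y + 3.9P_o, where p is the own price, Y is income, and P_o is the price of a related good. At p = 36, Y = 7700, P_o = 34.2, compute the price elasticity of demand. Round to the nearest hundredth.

Substituting, Q = 7 − 0.136(36)² + 0.058(7700) + 3.9(34.2) = 7 − 176.256 + 446.6 + 133.38 = 410.724.
∂Q/∂p = −2·0.136·p = -9.792, so E_p = -9.792·(36/410.724) ≈ -0.86.
|E_p| < 1: demand is inelastic.

-0.86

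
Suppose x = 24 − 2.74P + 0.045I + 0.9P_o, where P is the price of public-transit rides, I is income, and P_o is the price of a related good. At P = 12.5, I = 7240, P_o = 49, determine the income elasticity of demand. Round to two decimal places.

First evaluate x: 24 − 2.74(12.5) + 0.045(7240) + 0.9(49) = 24 − 34.25 + 325.8 + 44.1 = 359.65.
∂x/∂I = +0.045, so E_I = 0.045·(7240/359.65) ≈ 0.91.
E_I ∈ (0,1): normal good (necessity).

0.91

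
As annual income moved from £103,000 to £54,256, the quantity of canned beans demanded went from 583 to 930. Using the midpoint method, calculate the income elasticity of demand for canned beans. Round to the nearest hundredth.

-0.74

%ΔQ = (930 − 583)/[(583+930)/2] = 347/756.5 ≈ 0.4587.
%ΔI = (54,256 − 103,000)/[(103,000+54,256)/2] = -48744/78628 ≈ -0.6199.
E_I = %ΔQ/%ΔI ≈ -0.74.
E_I < 0: inferior good.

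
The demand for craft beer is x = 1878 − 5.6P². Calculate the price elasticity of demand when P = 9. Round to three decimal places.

-0.637

At P = 9, x = 1424.4.
dx/dP = −2·5.6·P = −100.8.
Point elasticity E = (dx/dP)·(P/x) = -100.8 × 9/1424.4 ≈ -0.637.
|E| < 1, so demand is inelastic at this price.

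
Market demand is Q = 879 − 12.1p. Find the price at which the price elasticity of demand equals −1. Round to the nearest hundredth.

For linear demand Q = a − bp, E = −bp/(a − bp). |E| = 1 ⇒ bp = a − bp ⇒ p = a/(2b).
p = 879/(2·12.1) ≈ 36.32.

36.32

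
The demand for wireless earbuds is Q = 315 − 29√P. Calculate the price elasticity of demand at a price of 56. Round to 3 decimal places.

-1.107

At P = 56, Q = 97.9839.
dQ/dP = −29/(2√P) = −29/(2·7.4833).
Point elasticity E = (dQ/dP)·(P/Q) = -1.9376 × 56/97.9839 ≈ -1.107.
|E| > 1, so demand is elastic at this price.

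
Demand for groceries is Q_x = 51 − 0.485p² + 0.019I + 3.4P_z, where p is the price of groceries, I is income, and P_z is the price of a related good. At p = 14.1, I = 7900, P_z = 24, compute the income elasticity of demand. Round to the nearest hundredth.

0.81

Q_x = 51 − 0.485(14.1)² + 0.019(7900) + 3.4(24) = 51 − 96.4229 + 150.1 + 81.6 = 186.2772.
∂Q_x/∂I = +0.019, so E_I = 0.019·(7900/186.2772) ≈ 0.81.
E_I ∈ (0,1): normal good (necessity).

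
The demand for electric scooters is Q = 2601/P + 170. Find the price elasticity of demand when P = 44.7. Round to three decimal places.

At P = 44.7, Q = 228.1879.
dQ/dP = −2601/P² = −1.3017.
Point elasticity E = (dQ/dP)·(P/Q) = -1.3017 × 44.7/228.1879 ≈ -0.255.
|E| < 1, so demand is inelastic at this price.

-0.255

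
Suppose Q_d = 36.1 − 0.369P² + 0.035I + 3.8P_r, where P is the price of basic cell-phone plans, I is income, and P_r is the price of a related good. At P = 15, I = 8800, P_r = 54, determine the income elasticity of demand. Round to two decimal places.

At the given point, Q_d = 36.1 − 0.369(15)² + 0.035(8800) + 3.8(54) = 36.1 − 83.025 + 308 + 205.2 = 466.275.
∂Q_d/∂I = +0.035, so E_I = 0.035·(8800/466.275) ≈ 0.66.
E_I ∈ (0,1): normal good (necessity).

0.66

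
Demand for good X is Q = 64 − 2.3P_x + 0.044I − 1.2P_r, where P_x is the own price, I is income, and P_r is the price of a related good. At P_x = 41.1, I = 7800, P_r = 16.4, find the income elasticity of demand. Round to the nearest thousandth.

Evaluating quantity at (P_x, I, P_r) gives Q = 64 − 2.3(41.1) + 0.044(7800) − 1.2(16.4) = 64 − 94.53 + 343.2 − 19.68 = 292.99.
∂Q/∂I = +0.044, so E_I = 0.044·(7800/292.99) ≈ 1.171.
E_I > 1: normal good (luxury).

1.171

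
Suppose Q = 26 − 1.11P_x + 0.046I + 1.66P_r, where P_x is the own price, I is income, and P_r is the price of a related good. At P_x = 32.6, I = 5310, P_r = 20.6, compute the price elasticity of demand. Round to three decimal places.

-0.135

At the given point, Q = 26 − 1.11(32.6) + 0.046(5310) + 1.66(20.6) = 26 − 36.186 + 244.26 + 34.196 = 268.27.
∂Q/∂P_x = −1.11, so E_p = (−1.11)·(32.6/268.27) ≈ -0.135.
|E_p| < 1: demand is inelastic.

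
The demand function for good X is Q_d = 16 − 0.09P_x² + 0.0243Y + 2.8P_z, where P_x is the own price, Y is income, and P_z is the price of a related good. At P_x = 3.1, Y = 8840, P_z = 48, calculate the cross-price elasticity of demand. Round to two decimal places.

0.37

At the given point, Q_d = 16 − 0.09(3.1)² + 0.0243(8840) + 2.8(48) = 16 − 0.8649 + 214.812 + 134.4 = 364.3471.
∂Q_d/∂P_z = +2.8, so E_xy = 2.8·(48/364.3471) ≈ 0.37.
E_xy > 0: the goods are substitutes.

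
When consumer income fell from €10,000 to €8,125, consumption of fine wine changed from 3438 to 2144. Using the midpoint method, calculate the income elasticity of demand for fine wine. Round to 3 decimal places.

%ΔQ = (2144 − 3438)/[(3438+2144)/2] = -1294/2791 ≈ -0.4636.
%ΔY = (8,125 − 10,000)/[(10,000+8,125)/2] = -1875/9062.5 ≈ -0.2069.
E_I = %ΔQ/%ΔY ≈ 2.241.
E_I > 1: normal good (luxury).

2.241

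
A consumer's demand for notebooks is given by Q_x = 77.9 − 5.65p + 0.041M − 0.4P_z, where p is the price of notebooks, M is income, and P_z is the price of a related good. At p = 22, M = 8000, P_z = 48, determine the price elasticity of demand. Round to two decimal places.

First evaluate Q_x: 77.9 − 5.65(22) + 0.041(8000) − 0.4(48) = 77.9 − 124.3 + 328 − 19.2 = 262.4.
∂Q_x/∂p = −5.65, so E_p = (−5.65)·(22/262.4) ≈ -0.47.
|E_p| < 1: demand is inelastic.

-0.47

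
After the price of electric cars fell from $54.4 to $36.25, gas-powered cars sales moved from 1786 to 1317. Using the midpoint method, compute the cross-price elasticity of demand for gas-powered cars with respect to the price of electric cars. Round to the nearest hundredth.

%ΔQ_x = (1317 − 1786)/[(1786+1317)/2] = -469/1551.5 ≈ -0.3023.
%ΔP_y = (36.25 − 54.4)/[(54.4+36.25)/2] ≈ -0.4004.
E_xy = -0.3023/-0.4004 ≈ 0.75.
E_xy > 0, so gas-powered cars and electric cars are substitutes.

0.75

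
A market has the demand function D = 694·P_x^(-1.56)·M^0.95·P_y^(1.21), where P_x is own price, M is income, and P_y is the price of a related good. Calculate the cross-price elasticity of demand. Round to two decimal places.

1.21

For a Cobb–Douglas (constant-elasticity) form D = A·P_y^α·…, the elasticity with respect to P_y equals the exponent α at every point.
Here the exponent on P_y is 1.21, so the cross-price elasticity of demand is 1.21.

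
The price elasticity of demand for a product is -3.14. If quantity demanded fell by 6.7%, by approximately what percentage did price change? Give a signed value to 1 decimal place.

%ΔQ ≈ E × %ΔP ⇒ %ΔP = %ΔQ / E = (-6.7%)/(-3.14) ≈ 2.1%.

2.1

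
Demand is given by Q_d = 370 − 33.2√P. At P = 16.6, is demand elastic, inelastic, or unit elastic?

inelastic

At P = 16.6, Q_d = 234.7329.
dQ_d/dP = −33.2/(2√P) = −33.2/(2·4.0743).
Point elasticity E = (dQ_d/dP)·(P/Q_d) = -4.0743 × 16.6/234.7329 ≈ -0.288.
|E| ≈ 0.288 < 1, so demand is inelastic.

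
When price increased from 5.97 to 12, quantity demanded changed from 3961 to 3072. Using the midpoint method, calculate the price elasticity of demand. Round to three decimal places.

%Δq = (3072 − 3961)/[(3961 + 3072)/2] = -889/3516.5 ≈ -0.2528.
%ΔP = (12 − 5.97)/[(5.97 + 12)/2] = 6.03/8.985 ≈ 0.6711.
Arc elasticity E = %Δq/%ΔP ≈ -0.2528/0.6711 ≈ -0.377.
|E| < 1: demand is inelastic over this range.

-0.377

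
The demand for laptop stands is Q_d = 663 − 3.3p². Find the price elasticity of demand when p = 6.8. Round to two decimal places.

-0.60

At p = 6.8, Q_d = 510.408.
dQ_d/dp = −2·3.3·p = −44.88.
Point elasticity E = (dQ_d/dp)·(p/Q_d) = -44.88 × 6.8/510.408 ≈ -0.60.
|E| < 1, so demand is inelastic at this price.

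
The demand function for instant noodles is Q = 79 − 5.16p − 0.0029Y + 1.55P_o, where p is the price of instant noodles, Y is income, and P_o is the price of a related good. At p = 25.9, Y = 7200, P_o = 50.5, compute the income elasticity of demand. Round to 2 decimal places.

-7.59

First evaluate Q: 79 − 5.16(25.9) − 0.0029(7200) + 1.55(50.5) = 79 − 133.644 − 20.88 + 78.275 = 2.751.
∂Q/∂Y = −0.0029, so E_I = -0.0029·(7200/2.751) ≈ -7.59.
E_I < 0: inferior good.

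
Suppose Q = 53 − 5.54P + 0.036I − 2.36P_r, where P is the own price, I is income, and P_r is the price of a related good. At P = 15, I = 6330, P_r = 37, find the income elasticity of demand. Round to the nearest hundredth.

Q = 53 − 5.54(15) + 0.036(6330) − 2.36(37) = 53 − 83.1 + 227.88 − 87.32 = 110.46.
∂Q/∂I = +0.036, so E_I = 0.036·(6330/110.46) ≈ 2.06.
E_I > 1: normal good (luxury).

2.06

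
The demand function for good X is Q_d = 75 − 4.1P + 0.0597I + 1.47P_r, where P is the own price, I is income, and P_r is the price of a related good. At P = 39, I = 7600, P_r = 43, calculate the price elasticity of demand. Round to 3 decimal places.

-0.370

First evaluate Q_d: 75 − 4.1(39) + 0.0597(7600) + 1.47(43) = 75 − 159.9 + 453.72 + 63.21 = 432.03.
∂Q_d/∂P = −4.1, so E_p = (−4.1)·(39/432.03) ≈ -0.370.
|E_p| < 1: demand is inelastic.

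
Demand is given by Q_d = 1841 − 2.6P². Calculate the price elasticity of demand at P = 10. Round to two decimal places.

At P = 10, Q_d = 1581.
dQ_d/dP = −2·2.6·P = −52.
Point elasticity E = (dQ_d/dP)·(P/Q_d) = -52 × 10/1581 ≈ -0.33.
|E| < 1, so demand is inelastic at this price.

-0.33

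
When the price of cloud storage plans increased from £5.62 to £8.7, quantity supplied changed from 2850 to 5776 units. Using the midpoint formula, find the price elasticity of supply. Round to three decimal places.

1.577

%ΔQ = (5776 − 2850)/[(2850 + 5776)/2] = 2926/4313 ≈ 0.6784.
%ΔP = (8.7 − 5.62)/[(5.62 + 8.7)/2] = 3.08/7.16 ≈ 0.4302.
Arc elasticity E = %ΔQ/%ΔP ≈ 0.6784/0.4302 ≈ 1.577.
|E| > 1: supply is elastic over this range.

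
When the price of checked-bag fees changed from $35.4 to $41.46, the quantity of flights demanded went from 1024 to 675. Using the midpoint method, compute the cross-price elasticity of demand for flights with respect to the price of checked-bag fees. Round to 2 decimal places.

%ΔQ_x = (675 − 1024)/[(1024+675)/2] = -349/849.5 ≈ -0.4108.
%ΔP_y = (41.46 − 35.4)/[(35.4+41.46)/2] ≈ 0.1577.
E_xy = -0.4108/0.1577 ≈ -2.61.
E_xy < 0, so flights and checked-bag fees are complements.

-2.61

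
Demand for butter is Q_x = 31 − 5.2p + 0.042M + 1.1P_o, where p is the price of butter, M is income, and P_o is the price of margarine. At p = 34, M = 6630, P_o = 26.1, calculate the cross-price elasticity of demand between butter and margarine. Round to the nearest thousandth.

0.178

First evaluate Q_x: 31 − 5.2(34) + 0.042(6630) + 1.1(26.1) = 31 − 176.8 + 278.46 + 28.71 = 161.37.
∂Q_x/∂P_o = +1.1, so E_xy = 1.1·(26.1/161.37) ≈ 0.178.
E_xy > 0: the goods are substitutes.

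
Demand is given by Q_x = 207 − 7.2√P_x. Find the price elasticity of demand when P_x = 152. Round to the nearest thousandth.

At P_x = 152, Q_x = 118.2324.
dQ_x/dP_x = −7.2/(2√P_x) = −7.2/(2·12.3288).
Point elasticity E = (dQ_x/dP_x)·(P_x/Q_x) = -0.292 × 152/118.2324 ≈ -0.375.
|E| < 1, so demand is inelastic at this price.

-0.375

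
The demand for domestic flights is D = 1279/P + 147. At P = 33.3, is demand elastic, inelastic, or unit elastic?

inelastic

At P = 33.3, D = 185.4084.
dD/dP = −1279/P² = −1.1534.
Point elasticity E = (dD/dP)·(P/D) = -1.1534 × 33.3/185.4084 ≈ -0.207.
|E| ≈ 0.207 < 1, so demand is inelastic.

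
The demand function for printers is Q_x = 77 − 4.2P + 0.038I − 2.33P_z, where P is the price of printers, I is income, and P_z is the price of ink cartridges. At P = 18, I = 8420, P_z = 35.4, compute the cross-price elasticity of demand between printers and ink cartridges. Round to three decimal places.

-0.345

Q_x = 77 − 4.2(18) + 0.038(8420) − 2.33(35.4) = 77 − 75.6 + 319.96 − 82.482 = 238.878.
∂Q_x/∂P_z = −2.33, so E_xy = -2.33·(35.4/238.878) ≈ -0.345.
E_xy < 0: the goods are complements.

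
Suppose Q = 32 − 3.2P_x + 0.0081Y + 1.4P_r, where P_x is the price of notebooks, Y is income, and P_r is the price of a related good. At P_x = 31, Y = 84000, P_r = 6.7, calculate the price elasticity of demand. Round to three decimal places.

-0.159

Substituting, Q = 32 − 3.2(31) + 0.0081(84000) + 1.4(6.7) = 32 − 99.2 + 680.4 + 9.38 = 622.58.
∂Q/∂P_x = −3.2, so E_p = (−3.2)·(31/622.58) ≈ -0.159.
|E_p| < 1: demand is inelastic.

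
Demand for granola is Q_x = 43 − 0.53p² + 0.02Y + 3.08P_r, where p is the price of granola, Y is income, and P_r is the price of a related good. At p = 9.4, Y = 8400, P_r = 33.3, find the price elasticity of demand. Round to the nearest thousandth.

-0.351

At the given point, Q_x = 43 − 0.53(9.4)² + 0.02(8400) + 3.08(33.3) = 43 − 46.8308 + 168 + 102.564 = 266.7332.
∂Q_x/∂p = −2·0.53·p = -9.964, so E_p = -9.964·(9.4/266.7332) ≈ -0.351.
|E_p| < 1: demand is inelastic.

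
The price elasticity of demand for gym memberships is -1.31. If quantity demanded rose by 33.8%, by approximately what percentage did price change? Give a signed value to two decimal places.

%ΔQ ≈ E × %ΔP ⇒ %ΔP = %ΔQ / E = (33.8%)/(-1.31) ≈ -25.80%.

-25.80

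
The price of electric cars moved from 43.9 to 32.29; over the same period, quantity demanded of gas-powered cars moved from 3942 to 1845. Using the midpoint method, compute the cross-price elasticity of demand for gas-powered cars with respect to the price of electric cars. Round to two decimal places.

2.38

%ΔQ_x = (1845 − 3942)/[(3942+1845)/2] = -2097/2893.5 ≈ -0.7247.
%ΔP_y = (32.29 − 43.9)/[(43.9+32.29)/2] ≈ -0.3048.
E_xy = -0.7247/-0.3048 ≈ 2.38.
E_xy > 0, so gas-powered cars and electric cars are substitutes.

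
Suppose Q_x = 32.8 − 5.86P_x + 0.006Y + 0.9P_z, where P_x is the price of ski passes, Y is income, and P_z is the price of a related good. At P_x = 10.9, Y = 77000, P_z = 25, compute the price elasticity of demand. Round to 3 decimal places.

Substituting, Q_x = 32.8 − 5.86(10.9) + 0.006(77000) + 0.9(25) = 32.8 − 63.874 + 462 + 22.5 = 453.426.
∂Q_x/∂P_x = −5.86, so E_p = (−5.86)·(10.9/453.426) ≈ -0.141.
|E_p| < 1: demand is inelastic.

-0.141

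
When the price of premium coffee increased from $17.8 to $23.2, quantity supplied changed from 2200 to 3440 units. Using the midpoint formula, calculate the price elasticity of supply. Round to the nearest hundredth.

%ΔQ = (3440 − 2200)/[(2200 + 3440)/2] = 1240/2820 ≈ 0.4397.
%ΔP = (23.2 − 17.8)/[(17.8 + 23.2)/2] = 5.4/20.5 ≈ 0.2634.
Arc elasticity E = %ΔQ/%ΔP ≈ 0.4397/0.2634 ≈ 1.67.
|E| > 1: supply is elastic over this range.

1.67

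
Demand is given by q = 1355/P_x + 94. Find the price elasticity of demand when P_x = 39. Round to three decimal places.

-0.270

At P_x = 39, q = 128.7436.
dq/dP_x = −1355/P_x² = −0.8909.
Point elasticity E = (dq/dP_x)·(P_x/q) = -0.8909 × 39/128.7436 ≈ -0.270.
|E| < 1, so demand is inelastic at this price.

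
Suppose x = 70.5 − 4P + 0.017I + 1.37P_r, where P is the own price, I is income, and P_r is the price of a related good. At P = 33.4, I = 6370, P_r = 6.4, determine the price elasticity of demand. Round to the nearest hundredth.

-2.48

First evaluate x: 70.5 − 4(33.4) + 0.017(6370) + 1.37(6.4) = 70.5 − 133.6 + 108.29 + 8.768 = 53.958.
∂x/∂P = −4, so E_p = (−4)·(33.4/53.958) ≈ -2.48.
|E_p| > 1: demand is elastic.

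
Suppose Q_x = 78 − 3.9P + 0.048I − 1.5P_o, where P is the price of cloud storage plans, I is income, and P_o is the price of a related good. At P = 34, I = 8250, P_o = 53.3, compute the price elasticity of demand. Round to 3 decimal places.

Evaluating quantity at (P, I, P_o) gives Q_x = 78 − 3.9(34) + 0.048(8250) − 1.5(53.3) = 78 − 132.6 + 396 − 79.95 = 261.45.
∂Q_x/∂P = −3.9, so E_p = (−3.9)·(34/261.45) ≈ -0.507.
|E_p| < 1: demand is inelastic.

-0.507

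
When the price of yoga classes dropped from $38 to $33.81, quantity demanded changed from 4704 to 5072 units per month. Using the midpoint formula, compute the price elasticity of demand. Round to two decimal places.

-0.65

%Δq = (5072 − 4704)/[(4704 + 5072)/2] = 368/4888 ≈ 0.0753.
%ΔP = (33.81 − 38)/[(38 + 33.81)/2] = -4.19/35.905 ≈ -0.1167.
Arc elasticity E = %Δq/%ΔP ≈ 0.0753/-0.1167 ≈ -0.65.
|E| < 1: demand is inelastic over this range.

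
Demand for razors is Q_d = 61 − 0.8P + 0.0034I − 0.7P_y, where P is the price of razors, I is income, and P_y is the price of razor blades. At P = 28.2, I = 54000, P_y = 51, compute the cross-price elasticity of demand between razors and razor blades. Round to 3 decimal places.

-0.192

Substituting, Q_d = 61 − 0.8(28.2) + 0.0034(54000) − 0.7(51) = 61 − 22.56 + 183.6 − 35.7 = 186.34.
∂Q_d/∂P_y = −0.7, so E_xy = -0.7·(51/186.34) ≈ -0.192.
E_xy < 0: the goods are complements.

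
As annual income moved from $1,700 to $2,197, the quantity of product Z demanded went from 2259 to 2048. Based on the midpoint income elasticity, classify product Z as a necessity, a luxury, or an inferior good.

inferior

%ΔQ = (2048 − 2259)/[(2259+2048)/2] = -211/2153.5 ≈ -0.0980.
%ΔI = (2,197 − 1,700)/[(1,700+2,197)/2] = 497/1948.5 ≈ 0.2551.
E_I = %ΔQ/%ΔI ≈ -0.384.
E_I < 0: inferior good.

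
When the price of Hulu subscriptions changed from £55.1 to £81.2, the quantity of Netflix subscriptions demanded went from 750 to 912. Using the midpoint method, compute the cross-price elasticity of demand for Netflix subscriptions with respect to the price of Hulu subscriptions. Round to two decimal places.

%ΔQ_x = (912 − 750)/[(750+912)/2] = 162/831 ≈ 0.1949.
%ΔP_y = (81.2 − 55.1)/[(55.1+81.2)/2] ≈ 0.3830.
E_xy = 0.1949/0.3830 ≈ 0.51.
E_xy > 0, so Netflix subscriptions and Hulu subscriptions are substitutes.

0.51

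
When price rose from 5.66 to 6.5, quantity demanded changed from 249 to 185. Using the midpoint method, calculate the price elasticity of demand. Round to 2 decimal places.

-2.13

%ΔQ = (185 − 249)/[(249 + 185)/2] = -64/217 ≈ -0.2949.
%ΔP = (6.5 − 5.66)/[(5.66 + 6.5)/2] = 0.84/6.08 ≈ 0.1382.
Arc elasticity E = %ΔQ/%ΔP ≈ -0.2949/0.1382 ≈ -2.13.
|E| > 1: demand is elastic over this range.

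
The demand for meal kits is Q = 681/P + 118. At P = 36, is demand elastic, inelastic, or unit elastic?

At P = 36, Q = 136.9167.
dQ/dP = −681/P² = −0.5255.
Point elasticity E = (dQ/dP)·(P/Q) = -0.5255 × 36/136.9167 ≈ -0.138.
|E| ≈ 0.138 < 1, so demand is inelastic.

inelastic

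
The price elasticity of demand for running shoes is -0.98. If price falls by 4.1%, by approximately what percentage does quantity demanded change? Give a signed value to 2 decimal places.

%ΔQ ≈ E × %ΔP = (-0.98) × (-4.1%) ≈ 4.02%.

4.02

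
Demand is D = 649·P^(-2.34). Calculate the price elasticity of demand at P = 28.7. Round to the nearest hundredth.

-2.34

For a Cobb–Douglas (constant-elasticity) form D = A·P^α·…, the elasticity with respect to P equals the exponent α at every point.
Here the exponent on P is -2.34, so the price elasticity of demand is -2.34.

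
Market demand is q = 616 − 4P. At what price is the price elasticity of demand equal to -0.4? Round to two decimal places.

44.00

Set −bP/(a − bP) = −0.4 ⇒ bP = 0.4(a − bP) ⇒ bP(1+0.4) = 0.4·a.
P = 0.4·616/(4·1.4) = 44.00.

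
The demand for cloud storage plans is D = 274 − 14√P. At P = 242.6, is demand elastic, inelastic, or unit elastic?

At P = 242.6, D = 55.9413.
dD/dP = −14/(2√P) = −14/(2·15.5756).
Point elasticity E = (dD/dP)·(P/D) = -0.4494 × 242.6/55.9413 ≈ -1.949.
|E| ≈ 1.949 > 1, so demand is elastic.

elastic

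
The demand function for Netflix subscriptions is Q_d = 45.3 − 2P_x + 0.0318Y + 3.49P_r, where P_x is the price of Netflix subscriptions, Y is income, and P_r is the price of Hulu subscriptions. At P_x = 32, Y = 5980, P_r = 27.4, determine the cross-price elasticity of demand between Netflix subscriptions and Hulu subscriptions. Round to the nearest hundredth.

Evaluating quantity at (P_x, Y, P_r) gives Q_d = 45.3 − 2(32) + 0.0318(5980) + 3.49(27.4) = 45.3 − 64 + 190.164 + 95.626 = 267.09.
∂Q_d/∂P_r = +3.49, so E_xy = 3.49·(27.4/267.09) ≈ 0.36.
E_xy > 0: the goods are substitutes.

0.36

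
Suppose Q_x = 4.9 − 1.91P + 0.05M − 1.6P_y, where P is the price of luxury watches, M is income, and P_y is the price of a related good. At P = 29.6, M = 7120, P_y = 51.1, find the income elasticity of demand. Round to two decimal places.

1.60

Substituting, Q_x = 4.9 − 1.91(29.6) + 0.05(7120) − 1.6(51.1) = 4.9 − 56.536 + 356 − 81.76 = 222.604.
∂Q_x/∂M = +0.05, so E_I = 0.05·(7120/222.604) ≈ 1.60.
E_I > 1: normal good (luxury).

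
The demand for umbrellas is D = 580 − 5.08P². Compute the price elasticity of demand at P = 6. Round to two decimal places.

-0.92

At P = 6, D = 397.12.
dD/dP = −2·5.08·P = −60.96.
Point elasticity E = (dD/dP)·(P/D) = -60.96 × 6/397.12 ≈ -0.92.
|E| < 1, so demand is inelastic at this price.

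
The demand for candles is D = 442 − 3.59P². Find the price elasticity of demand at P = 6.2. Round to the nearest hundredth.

-0.91

At P = 6.2, D = 304.0004.
dD/dP = −2·3.59·P = −44.516.
Point elasticity E = (dD/dP)·(P/D) = -44.516 × 6.2/304.0004 ≈ -0.91.
|E| < 1, so demand is inelastic at this price.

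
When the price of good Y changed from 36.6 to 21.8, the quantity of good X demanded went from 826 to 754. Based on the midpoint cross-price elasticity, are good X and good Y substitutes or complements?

substitutes

%ΔQ_x = (754 − 826)/[(826+754)/2] = -72/790 ≈ -0.0911.
%ΔP_y = (21.8 − 36.6)/[(36.6+21.8)/2] ≈ -0.5068.
E_xy = -0.0911/-0.5068 ≈ 0.180.
E_xy > 0, so the goods are substitutes.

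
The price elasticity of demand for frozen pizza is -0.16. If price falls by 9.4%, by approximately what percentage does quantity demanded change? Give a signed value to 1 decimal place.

%ΔQ ≈ E × %ΔP = (-0.16) × (-9.4%) ≈ 1.5%.

1.5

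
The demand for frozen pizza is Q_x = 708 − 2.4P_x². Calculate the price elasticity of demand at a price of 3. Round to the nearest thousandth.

-0.063

At P_x = 3, Q_x = 686.4.
dQ_x/dP_x = −2·2.4·P_x = −14.4.
Point elasticity E = (dQ_x/dP_x)·(P_x/Q_x) = -14.4 × 3/686.4 ≈ -0.063.
|E| < 1, so demand is inelastic at this price.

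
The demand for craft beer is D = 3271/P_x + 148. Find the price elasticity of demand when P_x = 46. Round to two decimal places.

At P_x = 46, D = 219.1087.
dD/dP_x = −3271/P_x² = −1.5458.
Point elasticity E = (dD/dP_x)·(P_x/D) = -1.5458 × 46/219.1087 ≈ -0.32.
|E| < 1, so demand is inelastic at this price.

-0.32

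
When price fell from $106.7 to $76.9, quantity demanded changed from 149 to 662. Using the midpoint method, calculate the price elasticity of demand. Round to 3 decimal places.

%ΔQ = (662 − 149)/[(149 + 662)/2] = 513/405.5 ≈ 1.2651.
%Δp = (76.9 − 106.7)/[(106.7 + 76.9)/2] = -29.8/91.8 ≈ -0.3246.
Arc elasticity E = %ΔQ/%Δp ≈ 1.2651/-0.3246 ≈ -3.897.
|E| > 1: demand is elastic over this range.

-3.897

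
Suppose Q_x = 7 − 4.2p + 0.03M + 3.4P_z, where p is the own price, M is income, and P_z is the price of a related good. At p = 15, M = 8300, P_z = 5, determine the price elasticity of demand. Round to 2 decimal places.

-0.30

First evaluate Q_x: 7 − 4.2(15) + 0.03(8300) + 3.4(5) = 7 − 63 + 249 + 17 = 210.
∂Q_x/∂p = −4.2, so E_p = (−4.2)·(15/210) ≈ -0.30.
|E_p| < 1: demand is inelastic.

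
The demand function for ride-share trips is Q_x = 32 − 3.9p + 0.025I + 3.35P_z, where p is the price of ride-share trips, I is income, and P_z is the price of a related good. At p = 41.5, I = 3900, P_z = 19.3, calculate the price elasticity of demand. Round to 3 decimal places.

Evaluating quantity at (p, I, P_z) gives Q_x = 32 − 3.9(41.5) + 0.025(3900) + 3.35(19.3) = 32 − 161.85 + 97.5 + 64.655 = 32.305.
∂Q_x/∂p = −3.9, so E_p = (−3.9)·(41.5/32.305) ≈ -5.010.
|E_p| > 1: demand is elastic.

-5.010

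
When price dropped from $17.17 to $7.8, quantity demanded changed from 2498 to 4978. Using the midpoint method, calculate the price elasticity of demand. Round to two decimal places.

%Δq = (4978 − 2498)/[(2498 + 4978)/2] = 2480/3738 ≈ 0.6635.
%Δp = (7.8 − 17.17)/[(17.17 + 7.8)/2] = -9.37/12.485 ≈ -0.7505.
Arc elasticity E = %Δq/%Δp ≈ 0.6635/-0.7505 ≈ -0.88.
|E| < 1: demand is inelastic over this range.

-0.88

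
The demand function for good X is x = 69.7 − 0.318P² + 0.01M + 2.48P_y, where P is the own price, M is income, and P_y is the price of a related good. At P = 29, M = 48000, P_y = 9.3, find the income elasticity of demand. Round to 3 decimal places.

At the given point, x = 69.7 − 0.318(29)² + 0.01(48000) + 2.48(9.3) = 69.7 − 267.438 + 480 + 23.064 = 305.326.
∂x/∂M = +0.01, so E_I = 0.01·(48000/305.326) ≈ 1.572.
E_I > 1: normal good (luxury).

1.572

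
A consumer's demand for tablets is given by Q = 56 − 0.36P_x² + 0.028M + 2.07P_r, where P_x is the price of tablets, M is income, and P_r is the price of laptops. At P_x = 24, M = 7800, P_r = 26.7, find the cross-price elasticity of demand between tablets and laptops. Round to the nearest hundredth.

0.45

At the given point, Q = 56 − 0.36(24)² + 0.028(7800) + 2.07(26.7) = 56 − 207.36 + 218.4 + 55.269 = 122.309.
∂Q/∂P_r = +2.07, so E_xy = 2.07·(26.7/122.309) ≈ 0.45.
E_xy > 0: the goods are substitutes.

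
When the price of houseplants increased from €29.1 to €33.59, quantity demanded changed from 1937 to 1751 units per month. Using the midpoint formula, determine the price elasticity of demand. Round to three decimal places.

-0.704

%ΔQ = (1751 − 1937)/[(1937 + 1751)/2] = -186/1844 ≈ -0.1009.
%Δp = (33.59 − 29.1)/[(29.1 + 33.59)/2] = 4.49/31.345 ≈ 0.1432.
Arc elasticity E = %ΔQ/%Δp ≈ -0.1009/0.1432 ≈ -0.704.
|E| < 1: demand is inelastic over this range.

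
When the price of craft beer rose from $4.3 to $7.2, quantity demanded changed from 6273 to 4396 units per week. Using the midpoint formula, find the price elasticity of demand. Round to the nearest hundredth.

%Δq = (4396 − 6273)/[(6273 + 4396)/2] = -1877/5334.5 ≈ -0.3519.
%Δp = (7.2 − 4.3)/[(4.3 + 7.2)/2] = 2.9/5.75 ≈ 0.5043.
Arc elasticity E = %Δq/%Δp ≈ -0.3519/0.5043 ≈ -0.70.
|E| < 1: demand is inelastic over this range.

-0.70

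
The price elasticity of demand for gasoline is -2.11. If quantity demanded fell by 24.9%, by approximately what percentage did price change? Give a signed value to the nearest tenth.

%ΔQ ≈ E × %ΔP ⇒ %ΔP = %ΔQ / E = (-24.9%)/(-2.11) ≈ 11.8%.

11.8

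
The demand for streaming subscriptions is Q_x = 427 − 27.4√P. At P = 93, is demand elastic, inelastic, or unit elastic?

inelastic

At P = 93, Q_x = 162.764.
dQ_x/dP = −27.4/(2√P) = −27.4/(2·9.6437).
Point elasticity E = (dQ_x/dP)·(P/Q_x) = -1.4206 × 93/162.764 ≈ -0.812.
|E| ≈ 0.812 < 1, so demand is inelastic.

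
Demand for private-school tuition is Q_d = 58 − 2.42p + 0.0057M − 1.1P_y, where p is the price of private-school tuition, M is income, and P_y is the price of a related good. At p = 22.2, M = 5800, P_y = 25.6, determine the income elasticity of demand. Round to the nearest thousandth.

3.603

Q_d = 58 − 2.42(22.2) + 0.0057(5800) − 1.1(25.6) = 58 − 53.724 + 33.06 − 28.16 = 9.176.
∂Q_d/∂M = +0.0057, so E_I = 0.0057·(5800/9.176) ≈ 3.603.
E_I > 1: normal good (luxury).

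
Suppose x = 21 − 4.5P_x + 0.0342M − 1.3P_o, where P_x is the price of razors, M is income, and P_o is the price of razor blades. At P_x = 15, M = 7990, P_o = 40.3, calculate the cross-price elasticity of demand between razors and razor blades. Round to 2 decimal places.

First evaluate x: 21 − 4.5(15) + 0.0342(7990) − 1.3(40.3) = 21 − 67.5 + 273.258 − 52.39 = 174.368.
∂x/∂P_o = −1.3, so E_xy = -1.3·(40.3/174.368) ≈ -0.30.
E_xy < 0: the goods are complements.

-0.30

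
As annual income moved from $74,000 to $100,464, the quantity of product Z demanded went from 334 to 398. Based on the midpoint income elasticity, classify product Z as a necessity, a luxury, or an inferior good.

necessity

%ΔQ = (398 − 334)/[(334+398)/2] = 64/366 ≈ 0.1749.
%ΔI = (100,464 − 74,000)/[(74,000+100,464)/2] = 26464/87232 ≈ 0.3034.
E_I = %ΔQ/%ΔI ≈ 0.576.
E_I ∈ (0,1): normal good (necessity).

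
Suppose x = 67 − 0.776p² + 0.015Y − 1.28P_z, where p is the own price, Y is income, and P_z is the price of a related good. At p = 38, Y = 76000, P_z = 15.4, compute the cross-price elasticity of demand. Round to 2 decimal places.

Evaluating quantity at (p, Y, P_z) gives x = 67 − 0.776(38)² + 0.015(76000) − 1.28(15.4) = 67 − 1120.544 + 1140 − 19.712 = 66.744.
∂x/∂P_z = −1.28, so E_xy = -1.28·(15.4/66.744) ≈ -0.30.
E_xy < 0: the goods are complements.

-0.30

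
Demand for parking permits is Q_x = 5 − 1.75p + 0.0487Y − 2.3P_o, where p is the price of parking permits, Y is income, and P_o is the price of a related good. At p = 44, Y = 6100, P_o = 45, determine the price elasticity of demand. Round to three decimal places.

Evaluating quantity at (p, Y, P_o) gives Q_x = 5 − 1.75(44) + 0.0487(6100) − 2.3(45) = 5 − 77 + 297.07 − 103.5 = 121.57.
∂Q_x/∂p = −1.75, so E_p = (−1.75)·(44/121.57) ≈ -0.633.
|E_p| < 1: demand is inelastic.

-0.633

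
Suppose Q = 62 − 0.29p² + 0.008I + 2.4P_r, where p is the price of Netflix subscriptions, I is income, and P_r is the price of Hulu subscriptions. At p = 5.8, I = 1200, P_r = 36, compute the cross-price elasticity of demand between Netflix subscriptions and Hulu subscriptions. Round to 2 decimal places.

Substituting, Q = 62 − 0.29(5.8)² + 0.008(1200) + 2.4(36) = 62 − 9.7556 + 9.6 + 86.4 = 148.2444.
∂Q/∂P_r = +2.4, so E_xy = 2.4·(36/148.2444) ≈ 0.58.
E_xy > 0: the goods are substitutes.

0.58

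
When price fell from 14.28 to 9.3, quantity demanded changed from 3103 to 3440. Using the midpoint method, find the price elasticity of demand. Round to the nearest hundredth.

-0.24

%Δq = (3440 − 3103)/[(3103 + 3440)/2] = 337/3271.5 ≈ 0.1030.
%ΔP = (9.3 − 14.28)/[(14.28 + 9.3)/2] = -4.98/11.79 ≈ -0.4224.
Arc elasticity E = %Δq/%ΔP ≈ 0.1030/-0.4224 ≈ -0.24.
|E| < 1: demand is inelastic over this range.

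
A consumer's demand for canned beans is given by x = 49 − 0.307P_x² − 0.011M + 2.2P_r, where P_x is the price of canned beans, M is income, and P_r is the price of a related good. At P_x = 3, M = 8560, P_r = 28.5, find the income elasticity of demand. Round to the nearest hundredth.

Evaluating quantity at (P_x, M, P_r) gives x = 49 − 0.307(3)² − 0.011(8560) + 2.2(28.5) = 49 − 2.763 − 94.16 + 62.7 = 14.777.
∂x/∂M = −0.011, so E_I = -0.011·(8560/14.777) ≈ -6.37.
E_I < 0: inferior good.

-6.37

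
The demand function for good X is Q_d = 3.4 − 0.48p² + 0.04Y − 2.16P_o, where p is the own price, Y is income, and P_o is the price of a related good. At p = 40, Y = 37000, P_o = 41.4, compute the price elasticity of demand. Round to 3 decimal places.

-2.454

At the given point, Q_d = 3.4 − 0.48(40)² + 0.04(37000) − 2.16(41.4) = 3.4 − 768 + 1480 − 89.424 = 625.976.
∂Q_d/∂p = −2·0.48·p = -38.4, so E_p = -38.4·(40/625.976) ≈ -2.454.
|E_p| > 1: demand is elastic.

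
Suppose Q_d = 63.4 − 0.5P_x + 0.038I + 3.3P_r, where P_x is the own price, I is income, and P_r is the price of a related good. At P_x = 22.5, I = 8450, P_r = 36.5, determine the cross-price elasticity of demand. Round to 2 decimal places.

0.24

At the given point, Q_d = 63.4 − 0.5(22.5) + 0.038(8450) + 3.3(36.5) = 63.4 − 11.25 + 321.1 + 120.45 = 493.7.
∂Q_d/∂P_r = +3.3, so E_xy = 3.3·(36.5/493.7) ≈ 0.24.
E_xy > 0: the goods are substitutes.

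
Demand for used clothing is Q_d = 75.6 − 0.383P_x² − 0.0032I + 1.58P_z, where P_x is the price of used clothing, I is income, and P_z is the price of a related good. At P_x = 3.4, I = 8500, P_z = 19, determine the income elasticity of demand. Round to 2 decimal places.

Q_d = 75.6 − 0.383(3.4)² − 0.0032(8500) + 1.58(19) = 75.6 − 4.4275 − 27.2 + 30.02 = 73.9925.
∂Q_d/∂I = −0.0032, so E_I = -0.0032·(8500/73.9925) ≈ -0.37.
E_I < 0: inferior good.

-0.37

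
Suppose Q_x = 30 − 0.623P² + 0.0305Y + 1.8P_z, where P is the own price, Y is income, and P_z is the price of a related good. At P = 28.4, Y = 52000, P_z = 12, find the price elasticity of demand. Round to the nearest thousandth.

-0.885

First evaluate Q_x: 30 − 0.623(28.4)² + 0.0305(52000) + 1.8(12) = 30 − 502.4869 + 1586 + 21.6 = 1135.1131.
∂Q_x/∂P = −2·0.623·P = -35.3864, so E_p = -35.3864·(28.4/1135.1131) ≈ -0.885.
|E_p| < 1: demand is inelastic.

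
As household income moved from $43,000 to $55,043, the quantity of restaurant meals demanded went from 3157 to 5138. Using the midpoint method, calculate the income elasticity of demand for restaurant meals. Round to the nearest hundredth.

1.94

%ΔQ = (5138 − 3157)/[(3157+5138)/2] = 1981/4147.5 ≈ 0.4776.
%ΔY = (55,043 − 43,000)/[(43,000+55,043)/2] = 12043/49021.5 ≈ 0.2457.
E_I = %ΔQ/%ΔY ≈ 1.94.
E_I > 1: normal good (luxury).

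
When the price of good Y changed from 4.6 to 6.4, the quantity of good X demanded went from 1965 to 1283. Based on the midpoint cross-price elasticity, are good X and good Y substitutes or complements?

complements

%ΔQ_x = (1283 − 1965)/[(1965+1283)/2] = -682/1624 ≈ -0.4200.
%ΔP_y = (6.4 − 4.6)/[(4.6+6.4)/2] ≈ 0.3273.
E_xy = -0.4200/0.3273 ≈ -1.283.
E_xy < 0, so the goods are complements.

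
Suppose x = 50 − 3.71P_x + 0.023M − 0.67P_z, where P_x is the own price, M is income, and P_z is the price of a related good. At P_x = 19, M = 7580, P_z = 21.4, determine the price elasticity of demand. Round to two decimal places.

At the given point, x = 50 − 3.71(19) + 0.023(7580) − 0.67(21.4) = 50 − 70.49 + 174.34 − 14.338 = 139.512.
∂x/∂P_x = −3.71, so E_p = (−3.71)·(19/139.512) ≈ -0.51.
|E_p| < 1: demand is inelastic.

-0.51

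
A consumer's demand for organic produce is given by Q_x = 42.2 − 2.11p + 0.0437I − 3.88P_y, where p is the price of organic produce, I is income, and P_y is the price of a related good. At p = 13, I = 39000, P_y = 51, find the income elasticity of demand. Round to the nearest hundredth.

1.12

Q_x = 42.2 − 2.11(13) + 0.0437(39000) − 3.88(51) = 42.2 − 27.43 + 1704.3 − 197.88 = 1521.19.
∂Q_x/∂I = +0.0437, so E_I = 0.0437·(39000/1521.19) ≈ 1.12.
E_I > 1: normal good (luxury).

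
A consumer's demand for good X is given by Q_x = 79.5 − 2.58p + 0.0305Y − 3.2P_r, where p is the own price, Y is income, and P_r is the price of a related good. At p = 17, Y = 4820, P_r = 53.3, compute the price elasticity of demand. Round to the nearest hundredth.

First evaluate Q_x: 79.5 − 2.58(17) + 0.0305(4820) − 3.2(53.3) = 79.5 − 43.86 + 147.01 − 170.56 = 12.09.
∂Q_x/∂p = −2.58, so E_p = (−2.58)·(17/12.09) ≈ -3.63.
|E_p| > 1: demand is elastic.

-3.63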